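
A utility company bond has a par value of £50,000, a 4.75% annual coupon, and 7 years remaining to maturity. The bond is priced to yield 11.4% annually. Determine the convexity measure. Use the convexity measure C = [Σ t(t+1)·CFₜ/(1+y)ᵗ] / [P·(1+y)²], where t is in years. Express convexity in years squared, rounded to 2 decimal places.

With y = 0.114:
  t   CF        PV=CF/(1+0.114)^t    t·PV        t(t+1)·PV
  1     2,375.00     2,131.9569     2,131.9569       4,263.9138
  2     2,375.00     1,913.7854     3,827.5708      11,482.7123
  3     2,375.00     1,717.9402     5,153.8206      20,615.2824
  4     2,375.00     1,542.1366     6,168.5465      30,842.7324
  5     2,375.00     1,384.3237     6,921.6186      41,529.7115
  6     2,375.00     1,242.6604     7,455.9626      52,191.7380
  7    52,375.00    24,599.5804   172,197.0631   1,377,576.5049
  Σ                 34,532.3837   203,856.5390   1,538,502.5953
P = 34,532.3837.
Convexity = Σ t(t+1)·PV / [P·(1+y)²] = 1,538,502.5953 / (34,532.3837 × 1.240996) = 35.90057.

35.90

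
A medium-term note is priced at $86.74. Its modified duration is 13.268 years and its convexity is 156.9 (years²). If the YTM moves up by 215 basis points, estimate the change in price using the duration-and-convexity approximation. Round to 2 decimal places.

-$21.60

Duration effect: -D_mod·Δy = -13.268 × (+0.0215) = -0.285262
Convexity effect: ½·C·(Δy)² = 0.5 × 156.9 × (0.0215)² = +0.0362635125
ΔP/P ≈ -0.285262 + 0.0362635125 = -0.2489984875
ΔP ≈ 86.74 × (-0.2489984875) = -21.59812880575.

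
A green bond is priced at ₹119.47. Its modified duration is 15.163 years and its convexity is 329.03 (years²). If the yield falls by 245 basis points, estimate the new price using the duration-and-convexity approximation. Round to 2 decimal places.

Duration effect: -D_mod·Δy = -15.163 × (-0.0245) = +0.3714935
Convexity effect: ½·C·(Δy)² = 0.5 × 329.03 × (-0.0245)² = +0.09875012875
ΔP/P ≈ +0.3714935 + 0.09875012875 = +0.47024362875
New price ≈ 119.47 × (1 + 0.47024362875) = 175.6500063267625.

₹175.65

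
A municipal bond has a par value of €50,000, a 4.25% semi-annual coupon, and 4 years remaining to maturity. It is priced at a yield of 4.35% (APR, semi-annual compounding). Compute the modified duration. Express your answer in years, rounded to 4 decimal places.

Periodic yield y = 0.02175. First find Macaulay duration:
  t   CF        PV=CF/(1+0.02175)^t    t·PV
  1     1,062.50     1,039.8826     1,039.8826
  2     1,062.50     1,017.7466     2,035.4931
  3     1,062.50       996.0818     2,988.2454
  4     1,062.50       974.8782     3,899.5127
  5     1,062.50       954.1259     4,770.6297
  6     1,062.50       933.8155     5,602.8928
  7     1,062.50       913.9373     6,397.5613
  8    51,062.50    42,987.7686   343,902.1491
  Σ                 49,818.2365   370,636.3667
P = 49,818.2365; Macaulay duration = 370,636.3667 / 49,818.2365 = 7.43977 half-year periods = 3.71989 years.
Modified duration = D_Mac / (1 + y) = 3.71989 / 1.02175 = 3.64070 years.

3.6407 years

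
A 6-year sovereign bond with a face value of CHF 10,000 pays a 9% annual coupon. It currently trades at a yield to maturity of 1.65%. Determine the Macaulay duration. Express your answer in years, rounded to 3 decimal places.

Periodic yield y = 0.0165. Discount each cash flow and weight by its year:
  t   CF        PV=CF/(1+0.0165)^t    t·PV
  1       900.00       885.3910       885.3910
  2       900.00       871.0192     1,742.0385
  3       900.00       856.8807     2,570.6421
  4       900.00       842.9717     3,371.8867
  5       900.00       829.2884     4,146.4420
  6    10,900.00     9,880.5746    59,283.4474
  Σ                 14,166.1256    71,999.8477
Price P = Σ PV = 14,166.1256.
Macaulay duration = Σ(t·PV) / P = 71,999.8477 / 14,166.1256 = 5.08254 years.

5.083 years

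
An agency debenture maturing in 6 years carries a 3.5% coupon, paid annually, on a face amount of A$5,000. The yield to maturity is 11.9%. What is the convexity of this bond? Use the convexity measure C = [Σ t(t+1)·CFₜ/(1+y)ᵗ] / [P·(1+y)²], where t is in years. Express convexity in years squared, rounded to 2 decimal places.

With y = 0.119:
  t   CF        PV=CF/(1+0.119)^t    t·PV        t(t+1)·PV
  1       175.00       156.3896       156.3896         312.7793
  2       175.00       139.7584       279.5168         838.5503
  3       175.00       124.8958       374.6874       1,498.7494
  4       175.00       111.6138       446.4550       2,232.2750
  5       175.00        99.7442       498.7210       2,992.3258
  6     5,175.00     2,635.9055    15,815.4330     110,708.0307
  Σ                  3,268.3072    17,571.2027     118,582.7105
P = 3,268.3072.
Convexity = Σ t(t+1)·PV / [P·(1+y)²] = 118,582.7105 / (3,268.3072 × 1.252161) = 28.97599.

28.98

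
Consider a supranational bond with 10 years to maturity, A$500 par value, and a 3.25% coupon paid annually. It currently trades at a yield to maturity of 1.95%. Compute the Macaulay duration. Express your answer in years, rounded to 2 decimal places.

8.78 years

Periodic yield y = 0.0195. Discount each cash flow and weight by its year:
  t   CF        PV=CF/(1+0.0195)^t    t·PV
  1        16.25        15.9392        15.9392
  2        16.25        15.6343        31.2686
  3        16.25        15.3353        46.0058
  4        16.25        15.0420        60.1678
  5        16.25        14.7543        73.7713
  6        16.25        14.4720        86.8323
  7        16.25        14.1952        99.3667
  8        16.25        13.9237       111.3898
  9        16.25        13.6574       122.9167
  10      516.25       425.5864     4,255.8642
  Σ                    558.5398     4,903.5224
Price P = Σ PV = 558.5398.
Macaulay duration = Σ(t·PV) / P = 4,903.5224 / 558.5398 = 8.77918 years.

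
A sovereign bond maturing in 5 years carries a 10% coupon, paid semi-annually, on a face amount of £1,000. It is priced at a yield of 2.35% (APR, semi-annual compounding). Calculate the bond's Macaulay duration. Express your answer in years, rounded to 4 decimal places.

Periodic yield y = 0.01175. Discount each cash flow and weight by its period:
  t   CF        PV=CF/(1+0.01175)^t    t·PV
  1        50.00        49.4193        49.4193
  2        50.00        48.8454        97.6908
  3        50.00        48.2781       144.8344
  4        50.00        47.7174       190.8698
  5        50.00        47.1633       235.8164
  6        50.00        46.6155       279.6932
  7        50.00        46.0742       322.5192
  8        50.00        45.5391       364.3127
  9        50.00        45.0102       405.0919
  10    1,050.00       934.2372     9,342.3723
  Σ                  1,358.8998    11,432.6199
Price P = Σ PV = 1,358.8998.
Macaulay duration = Σ(t·PV) / P = 11,432.6199 / 1,358.8998 = 8.41314 half-year periods.
In years: 8.41314 / 2 = 4.20657 years.

4.2066 years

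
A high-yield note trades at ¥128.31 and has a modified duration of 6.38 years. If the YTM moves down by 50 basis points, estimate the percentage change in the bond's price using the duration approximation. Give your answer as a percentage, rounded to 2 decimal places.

Duration approximation: ΔP/P ≈ -D_mod · Δy = -6.38 × (-0.005) = +0.031900.
As a percentage: +3.1900%.

+3.19%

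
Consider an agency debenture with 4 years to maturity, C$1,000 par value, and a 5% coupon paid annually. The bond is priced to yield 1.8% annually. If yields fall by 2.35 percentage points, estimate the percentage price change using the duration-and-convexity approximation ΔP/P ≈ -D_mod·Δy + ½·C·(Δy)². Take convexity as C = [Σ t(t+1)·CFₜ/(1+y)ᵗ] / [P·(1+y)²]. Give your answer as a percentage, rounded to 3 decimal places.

+9.122%

With y = 0.018:
  t   CF        PV=CF/(1+0.018)^t    t·PV        t(t+1)·PV
  1        50.00        49.1159        49.1159          98.2318
  2        50.00        48.2475        96.4949         289.4848
  3        50.00        47.3944       142.1831         568.7323
  4     1,050.00       977.6833     3,910.7331      19,553.6656
  Σ                  1,122.4410     4,198.5270      20,510.1145
P = 1,122.4410; D_Mac = 3.74053 yrs; D_mod = 3.67439 yrs; C = 17.63230.
Duration effect: -3.67439 × (-0.0235) = +0.086348
Convexity effect: 0.5 × 17.63230 × (-0.0235)² = +0.0048687
ΔP/P ≈ +0.086348 + 0.0048687 = +0.091217 = +9.1217%.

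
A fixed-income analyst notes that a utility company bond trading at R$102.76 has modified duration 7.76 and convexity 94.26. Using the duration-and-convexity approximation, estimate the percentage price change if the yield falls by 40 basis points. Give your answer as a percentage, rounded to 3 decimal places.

Duration effect: -D_mod·Δy = -7.76 × (-0.004) = +0.031040
Convexity effect: ½·C·(Δy)² = 0.5 × 94.26 × (-0.004)² = +0.00075408
ΔP/P ≈ +0.031040 + 0.00075408 = +0.03179408
= +3.179408%.

+3.179%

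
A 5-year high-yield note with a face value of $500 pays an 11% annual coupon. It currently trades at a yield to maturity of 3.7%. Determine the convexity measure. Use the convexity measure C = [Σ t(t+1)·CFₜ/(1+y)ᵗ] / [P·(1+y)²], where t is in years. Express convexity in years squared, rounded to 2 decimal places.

22.19

With y = 0.037:
  t   CF        PV=CF/(1+0.037)^t    t·PV        t(t+1)·PV
  1        55.00        53.0376        53.0376         106.0752
  2        55.00        51.1452       102.2905         306.8714
  3        55.00        49.3204       147.9611         591.8446
  4        55.00        47.5606       190.2425         951.2127
  5       555.00       462.8062     2,314.0312      13,884.1870
  Σ                    663.8701     2,807.5629      15,840.1910
P = 663.8701.
Convexity = Σ t(t+1)·PV / [P·(1+y)²] = 15,840.1910 / (663.8701 × 1.075369) = 22.18808.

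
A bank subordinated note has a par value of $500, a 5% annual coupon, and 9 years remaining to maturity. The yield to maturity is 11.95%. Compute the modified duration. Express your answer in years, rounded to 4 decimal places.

Periodic yield y = 0.1195. First find Macaulay duration:
  t   CF        PV=CF/(1+0.1195)^t    t·PV
  1        25.00        22.3314        22.3314
  2        25.00        19.9477        39.8953
  3        25.00        17.8184        53.4551
  4        25.00        15.9164        63.6654
  5        25.00        14.2174        71.0869
  6        25.00        12.6998        76.1985
  7        25.00        11.3441        79.4089
  8        25.00        10.1332        81.0657
  9       525.00       190.0826     1,710.7436
  Σ                    314.4909     2,197.8509
P = 314.4909; Macaulay duration = 2,197.8509 / 314.4909 = 6.98860 years.
Modified duration = D_Mac / (1 + y) = 6.98860 / 1.1195 = 6.24261 years.

6.2426 years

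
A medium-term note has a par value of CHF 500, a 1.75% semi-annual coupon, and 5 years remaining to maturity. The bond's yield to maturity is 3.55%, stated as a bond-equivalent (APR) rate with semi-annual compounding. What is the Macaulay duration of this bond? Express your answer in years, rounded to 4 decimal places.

4.7988 years

Periodic yield y = 0.01775. Discount each cash flow and weight by its period:
  t   CF        PV=CF/(1+0.01775)^t    t·PV
  1        4.375         4.2987         4.2987
  2        4.375         4.2237         8.4475
  3        4.375         4.1501        12.4502
  4        4.375         4.0777        16.3107
  5        4.375         4.0066        20.0328
  6        4.375         3.9367        23.6201
  7        4.375         3.8680        27.0762
  8        4.375         3.8006        30.4046
  9        4.375         3.7343        33.6086
  10     504.375       423.0020     4,230.0202
  Σ                    459.0984     4,406.2697
Price P = Σ PV = 459.0984.
Macaulay duration = Σ(t·PV) / P = 4,406.2697 / 459.0984 = 9.59766 half-year periods.
In years: 9.59766 / 2 = 4.79883 years.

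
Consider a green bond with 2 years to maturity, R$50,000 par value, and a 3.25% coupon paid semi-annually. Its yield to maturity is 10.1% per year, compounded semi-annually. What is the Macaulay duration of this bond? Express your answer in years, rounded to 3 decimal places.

Periodic yield y = 0.0505. Discount each cash flow and weight by its period:
  t   CF        PV=CF/(1+0.0505)^t    t·PV
  1       812.50       773.4412       773.4412
  2       812.50       736.2601     1,472.5202
  3       812.50       700.8663     2,102.5990
  4    50,812.50    41,724.0384   166,896.1534
  Σ                 43,934.6060   171,244.7138
Price P = Σ PV = 43,934.6060.
Macaulay duration = Σ(t·PV) / P = 171,244.7138 / 43,934.6060 = 3.89772 half-year periods.
In years: 3.89772 / 2 = 1.94886 years.

1.949 years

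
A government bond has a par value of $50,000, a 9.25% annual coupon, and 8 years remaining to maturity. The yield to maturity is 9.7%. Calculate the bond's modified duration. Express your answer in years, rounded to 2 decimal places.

Periodic yield y = 0.097. First find Macaulay duration:
  t   CF        PV=CF/(1+0.097)^t    t·PV
  1     4,625.00     4,216.0438     4,216.0438
  2     4,625.00     3,843.2486     7,686.4973
  3     4,625.00     3,503.4172    10,510.2515
  4     4,625.00     3,193.6346    12,774.5385
  5     4,625.00     2,911.2440    14,556.2198
  6     4,625.00     2,653.8231    15,922.9387
  7     4,625.00     2,419.1642    16,934.1493
  8    54,625.00    26,045.8437   208,366.7493
  Σ                 48,786.4191   290,967.3880
P = 48,786.4191; Macaulay duration = 290,967.3880 / 48,786.4191 = 5.96411 years.
Modified duration = D_Mac / (1 + y) = 5.96411 / 1.097 = 5.43674 years.

5.44 years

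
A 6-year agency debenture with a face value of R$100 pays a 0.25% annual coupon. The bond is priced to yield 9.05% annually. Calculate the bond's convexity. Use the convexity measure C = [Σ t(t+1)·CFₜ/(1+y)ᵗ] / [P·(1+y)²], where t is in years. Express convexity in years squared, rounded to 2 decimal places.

With y = 0.0905:
  t   CF        PV=CF/(1+0.0905)^t    t·PV        t(t+1)·PV
  1         0.25         0.2293         0.2293           0.4585
  2         0.25         0.2102         0.4205           1.2614
  3         0.25         0.1928         0.5783           2.3134
  4         0.25         0.1768         0.7071           3.5356
  5         0.25         0.1621         0.8106           4.8633
  6       100.25        59.6115       357.6693       2,503.6848
  Σ                     60.5827       360.4150       2,516.1170
P = 60.5827.
Convexity = Σ t(t+1)·PV / [P·(1+y)²] = 2,516.1170 / (60.5827 × 1.189190) = 34.92456.

34.92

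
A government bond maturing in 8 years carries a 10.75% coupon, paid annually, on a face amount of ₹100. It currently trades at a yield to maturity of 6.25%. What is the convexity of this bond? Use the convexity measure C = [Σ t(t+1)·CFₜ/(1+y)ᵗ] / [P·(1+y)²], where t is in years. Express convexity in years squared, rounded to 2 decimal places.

43.08

With y = 0.0625:
  t   CF        PV=CF/(1+0.0625)^t    t·PV        t(t+1)·PV
  1        10.75        10.1176        10.1176          20.2353
  2        10.75         9.5225        19.0450          57.1349
  3        10.75         8.9623        26.8870         107.5481
  4        10.75         8.4351        33.7406         168.7030
  5        10.75         7.9390        39.6948         238.1689
  6        10.75         7.4720        44.8318         313.8225
  7        10.75         7.0324        49.2271         393.8165
  8       110.75        68.1887       545.5094       4,909.5843
  Σ                    127.6697       769.0533       6,209.0136
P = 127.6697.
Convexity = Σ t(t+1)·PV / [P·(1+y)²] = 6,209.0136 / (127.6697 × 1.128906) = 43.08013.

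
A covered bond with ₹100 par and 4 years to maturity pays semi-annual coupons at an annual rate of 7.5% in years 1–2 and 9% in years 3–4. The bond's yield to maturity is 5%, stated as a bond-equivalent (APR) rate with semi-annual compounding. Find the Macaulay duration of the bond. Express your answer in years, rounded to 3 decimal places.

Periodic yield y = 0.025. Discount each cash flow and weight by its period:
  t   CF        PV=CF/(1+0.025)^t    t·PV
  1         3.75         3.6585         3.6585
  2         3.75         3.5693         7.1386
  3         3.75         3.4822        10.4467
  4         3.75         3.3973        13.5893
  5         4.50         3.9773        19.8867
  6         4.50         3.8803        23.2820
  7         4.50         3.7857        26.4999
  8       104.50        85.7680       686.1441
  Σ                    111.5188       790.6459
Price P = Σ PV = 111.5188.
Macaulay duration = Σ(t·PV) / P = 790.6459 / 111.5188 = 7.08980 half-year periods.
In years: 7.08980 / 2 = 3.54490 years.

3.545 years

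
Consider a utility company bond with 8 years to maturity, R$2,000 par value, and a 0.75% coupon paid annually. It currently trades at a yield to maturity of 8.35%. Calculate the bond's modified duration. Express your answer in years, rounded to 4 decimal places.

7.1132 years

Periodic yield y = 0.0835. First find Macaulay duration:
  t   CF        PV=CF/(1+0.0835)^t    t·PV
  1        15.00        13.8440        13.8440
  2        15.00        12.7771        25.5543
  3        15.00        11.7925        35.3774
  4        15.00        10.8837        43.5347
  5        15.00        10.0449        50.2246
  6        15.00         9.2708        55.6249
  7        15.00         8.5564        59.8945
  8     2,015.00     1,060.8249     8,486.5996
  Σ                  1,137.9943     8,770.6540
P = 1,137.9943; Macaulay duration = 8,770.6540 / 1,137.9943 = 7.70712 years.
Modified duration = D_Mac / (1 + y) = 7.70712 / 1.0835 = 7.11317 years.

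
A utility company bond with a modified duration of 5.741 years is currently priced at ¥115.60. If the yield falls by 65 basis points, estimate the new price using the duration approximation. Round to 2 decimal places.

Duration approximation: ΔP/P ≈ -D_mod · Δy = -5.741 × (-0.0065) = +0.0373165.
New price ≈ 115.60 × (1 + 0.0373165) = 119.9137874.

¥119.91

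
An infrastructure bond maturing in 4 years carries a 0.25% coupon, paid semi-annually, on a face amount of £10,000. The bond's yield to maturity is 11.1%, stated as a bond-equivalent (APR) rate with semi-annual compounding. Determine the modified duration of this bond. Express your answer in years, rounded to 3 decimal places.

Periodic yield y = 0.0555. First find Macaulay duration:
  t   CF        PV=CF/(1+0.0555)^t    t·PV
  1        12.50        11.8427        11.8427
  2        12.50        11.2200        22.4400
  3        12.50        10.6300        31.8901
  4        12.50        10.0711        40.2844
  5        12.50         9.5415        47.7077
  6        12.50         9.0398        54.2390
  7        12.50         8.5645        59.9515
  8    10,012.50     6,499.4503    51,995.6025
  Σ                  6,570.3601    52,263.9581
P = 6,570.3601; Macaulay duration = 52,263.9581 / 6,570.3601 = 7.95450 half-year periods = 3.97725 years.
Modified duration = D_Mac / (1 + y) = 3.97725 / 1.0555 = 3.76812 years.

3.768 years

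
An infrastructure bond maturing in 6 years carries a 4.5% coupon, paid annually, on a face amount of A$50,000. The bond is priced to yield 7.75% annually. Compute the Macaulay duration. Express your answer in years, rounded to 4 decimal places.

5.3289 years

Periodic yield y = 0.0775. Discount each cash flow and weight by its year:
  t   CF        PV=CF/(1+0.0775)^t    t·PV
  1     2,250.00     2,088.1671     2,088.1671
  2     2,250.00     1,937.9741     3,875.9481
  3     2,250.00     1,798.5838     5,395.7515
  4     2,250.00     1,669.2193     6,676.8773
  5     2,250.00     1,549.1595     7,745.7973
  6    52,250.00    33,387.4017   200,324.4099
  Σ                 42,430.5054   226,106.9512
Price P = Σ PV = 42,430.5054.
Macaulay duration = Σ(t·PV) / P = 226,106.9512 / 42,430.5054 = 5.32888 years.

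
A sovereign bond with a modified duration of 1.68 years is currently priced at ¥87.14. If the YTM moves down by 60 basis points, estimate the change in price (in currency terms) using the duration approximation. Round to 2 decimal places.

+¥0.88

Duration approximation: ΔP/P ≈ -D_mod · Δy = -1.68 × (-0.006) = +0.010080.
ΔP ≈ 87.14 × (+0.010080) = +0.8783712.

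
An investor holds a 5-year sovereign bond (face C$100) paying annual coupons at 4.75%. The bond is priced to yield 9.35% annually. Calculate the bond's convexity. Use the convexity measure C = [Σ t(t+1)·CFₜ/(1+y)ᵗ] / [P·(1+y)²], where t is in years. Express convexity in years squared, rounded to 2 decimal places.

21.88

With y = 0.0935:
  t   CF        PV=CF/(1+0.0935)^t    t·PV        t(t+1)·PV
  1         4.75         4.3439         4.3439           8.6877
  2         4.75         3.9724         7.9449          23.8346
  3         4.75         3.6328        10.8983          43.5932
  4         4.75         3.3221        13.2886          66.4429
  5       104.75        66.9977       334.9887       2,009.9319
  Σ                     82.2689       371.4642       2,152.4903
P = 82.2689.
Convexity = Σ t(t+1)·PV / [P·(1+y)²] = 2,152.4903 / (82.2689 × 1.195742) = 21.88103.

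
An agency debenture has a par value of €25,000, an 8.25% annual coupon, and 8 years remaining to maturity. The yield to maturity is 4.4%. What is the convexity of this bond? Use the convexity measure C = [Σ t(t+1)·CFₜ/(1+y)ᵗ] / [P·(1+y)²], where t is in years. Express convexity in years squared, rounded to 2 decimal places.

With y = 0.044:
  t   CF        PV=CF/(1+0.044)^t    t·PV        t(t+1)·PV
  1     2,062.50     1,975.5747     1,975.5747       3,951.1494
  2     2,062.50     1,892.3129     3,784.6259      11,353.8777
  3     2,062.50     1,812.5603     5,437.6809      21,750.7235
  4     2,062.50     1,736.1689     6,944.6754      34,723.3772
  5     2,062.50     1,662.9970     8,314.9850      49,889.9098
  6     2,062.50     1,592.9090     9,557.4540      66,902.1779
  7     2,062.50     1,525.7749    10,680.4243      85,443.3945
  8    27,062.50    19,176.2607   153,410.0853   1,380,690.7675
  Σ                 31,374.5584   200,105.5054   1,654,705.3774
P = 31,374.5584.
Convexity = Σ t(t+1)·PV / [P·(1+y)²] = 1,654,705.3774 / (31,374.5584 × 1.089936) = 48.38849.

48.39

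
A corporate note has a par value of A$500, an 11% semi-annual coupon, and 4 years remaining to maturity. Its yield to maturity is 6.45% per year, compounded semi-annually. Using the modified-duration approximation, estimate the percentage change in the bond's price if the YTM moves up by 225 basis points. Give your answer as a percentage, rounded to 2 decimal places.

-7.40%

Periodic yield y = 0.03225. Modified duration first:
  t   CF        PV=CF/(1+0.03225)^t    t·PV
  1        27.50        26.6408        26.6408
  2        27.50        25.8085        51.6170
  3        27.50        25.0022        75.0066
  4        27.50        24.2211        96.8842
  5        27.50        23.4643       117.3217
  6        27.50        22.7313       136.3875
  7        27.50        22.0211       154.1475
  8       527.50       409.2073     3,273.6581
  Σ                    579.0965     3,931.6634
P = 579.0965; D_Mac = 6.78931 half-year periods = 3.39465 yrs; D_mod = 3.39465/(1+0.03225) = 3.28860 yrs.
ΔP/P ≈ -D_mod · Δy = -3.28860 × (+0.0225) = -0.073993 = -7.3993%.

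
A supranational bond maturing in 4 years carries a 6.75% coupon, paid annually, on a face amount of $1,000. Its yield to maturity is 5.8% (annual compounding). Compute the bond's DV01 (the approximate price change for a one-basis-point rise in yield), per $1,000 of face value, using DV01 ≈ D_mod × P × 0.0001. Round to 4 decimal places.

Periodic yield y = 0.058.
  t   CF        PV=CF/(1+0.058)^t    t·PV
  1        67.50        63.7996        63.7996
  2        67.50        60.3021       120.6042
  3        67.50        56.9963       170.9889
  4     1,067.50       851.9718     3,407.8871
  Σ                  1,033.0698     3,763.2799
P = 1,033.0698; D_Mac = 3.64281 yrs; D_mod = 3.44311 yrs.
DV01 ≈ 3.44311 × 1,033.0698 × 0.0001 = 0.355698.

$0.3557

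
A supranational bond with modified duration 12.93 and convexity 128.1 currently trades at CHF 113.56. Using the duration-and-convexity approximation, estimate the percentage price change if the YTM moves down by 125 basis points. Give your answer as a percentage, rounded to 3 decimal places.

Duration effect: -D_mod·Δy = -12.93 × (-0.0125) = +0.161625
Convexity effect: ½·C·(Δy)² = 0.5 × 128.1 × (-0.0125)² = +0.0100078125
ΔP/P ≈ +0.161625 + 0.0100078125 = +0.1716328125
= +17.16328125%.

+17.163%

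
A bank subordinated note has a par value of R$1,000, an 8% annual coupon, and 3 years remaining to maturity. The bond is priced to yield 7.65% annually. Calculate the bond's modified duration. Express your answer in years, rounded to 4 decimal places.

Periodic yield y = 0.0765. First find Macaulay duration:
  t   CF        PV=CF/(1+0.0765)^t    t·PV
  1        80.00        74.3149        74.3149
  2        80.00        69.0338       138.0676
  3     1,080.00       865.7284     2,597.1851
  Σ                  1,009.0771     2,809.5677
P = 1,009.0771; Macaulay duration = 2,809.5677 / 1,009.0771 = 2.78429 years.
Modified duration = D_Mac / (1 + y) = 2.78429 / 1.0765 = 2.58643 years.

2.5864 years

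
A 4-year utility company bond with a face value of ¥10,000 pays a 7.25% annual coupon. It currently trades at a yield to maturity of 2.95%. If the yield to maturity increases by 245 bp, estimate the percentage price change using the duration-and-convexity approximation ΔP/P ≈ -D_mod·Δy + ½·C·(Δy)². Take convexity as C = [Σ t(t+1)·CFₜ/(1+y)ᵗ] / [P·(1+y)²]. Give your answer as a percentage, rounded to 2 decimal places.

-8.17%

With y = 0.0295:
  t   CF        PV=CF/(1+0.0295)^t    t·PV        t(t+1)·PV
  1       725.00       704.2254       704.2254       1,408.4507
  2       725.00       684.0460     1,368.0920       4,104.2760
  3       725.00       664.4449     1,993.3346       7,973.3385
  4    10,725.00     9,547.5490    38,190.1961     190,950.9805
  Σ                 11,600.2652    42,255.8481     204,437.0456
P = 11,600.2652; D_Mac = 3.64266 yrs; D_mod = 3.53828 yrs; C = 16.62796.
Duration effect: -3.53828 × (+0.0245) = -0.086688
Convexity effect: 0.5 × 16.62796 × (0.0245)² = +0.0049905
ΔP/P ≈ -0.086688 + 0.0049905 = -0.081697 = -8.1697%.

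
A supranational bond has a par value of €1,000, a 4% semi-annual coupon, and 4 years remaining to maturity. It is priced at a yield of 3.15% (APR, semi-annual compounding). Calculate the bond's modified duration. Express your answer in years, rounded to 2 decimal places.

Periodic yield y = 0.01575. First find Macaulay duration:
  t   CF        PV=CF/(1+0.01575)^t    t·PV
  1        20.00        19.6899        19.6899
  2        20.00        19.3846        38.7692
  3        20.00        19.0840        57.2520
  4        20.00        18.7881        75.1524
  5        20.00        18.4968        92.4838
  6        20.00        18.2100       109.2598
  7        20.00        17.9276       125.4932
  8     1,020.00       900.1306     7,201.0448
  Σ                  1,031.7115     7,719.1450
P = 1,031.7115; Macaulay duration = 7,719.1450 / 1,031.7115 = 7.48188 half-year periods = 3.74094 years.
Modified duration = D_Mac / (1 + y) = 3.74094 / 1.01575 = 3.68294 years.

3.68 years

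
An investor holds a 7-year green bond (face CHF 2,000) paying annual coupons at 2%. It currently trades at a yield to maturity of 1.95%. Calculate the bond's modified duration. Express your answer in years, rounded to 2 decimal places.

Periodic yield y = 0.0195. First find Macaulay duration:
  t   CF        PV=CF/(1+0.0195)^t    t·PV
  1        40.00        39.2349        39.2349
  2        40.00        38.4845        76.9689
  3        40.00        37.7484       113.2451
  4        40.00        37.0264       148.1055
  5        40.00        36.3182       181.5908
  6        40.00        35.6235       213.7410
  7     2,040.00     1,782.0487    12,474.3406
  Σ                  2,006.4844    13,247.2268
P = 2,006.4844; Macaulay duration = 13,247.2268 / 2,006.4844 = 6.60221 years.
Modified duration = D_Mac / (1 + y) = 6.60221 / 1.0195 = 6.47593 years.

6.48 years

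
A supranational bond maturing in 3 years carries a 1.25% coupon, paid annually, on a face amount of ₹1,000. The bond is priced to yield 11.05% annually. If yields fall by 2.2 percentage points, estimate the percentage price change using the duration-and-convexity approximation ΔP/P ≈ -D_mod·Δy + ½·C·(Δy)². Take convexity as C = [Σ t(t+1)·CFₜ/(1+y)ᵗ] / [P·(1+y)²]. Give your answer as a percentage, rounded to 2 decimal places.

+6.09%

With y = 0.1105:
  t   CF        PV=CF/(1+0.1105)^t    t·PV        t(t+1)·PV
  1        12.50        11.2562        11.2562          22.5124
  2        12.50        10.1361        20.2723          60.8169
  3     1,012.50       739.3317     2,217.9952       8,871.9807
  Σ                    760.7241     2,249.5237       8,955.3100
P = 760.7241; D_Mac = 2.95708 yrs; D_mod = 2.66284 yrs; C = 9.54589.
Duration effect: -2.66284 × (-0.022) = +0.058582
Convexity effect: 0.5 × 9.54589 × (-0.022)² = +0.0023101
ΔP/P ≈ +0.058582 + 0.0023101 = +0.060893 = +6.0893%.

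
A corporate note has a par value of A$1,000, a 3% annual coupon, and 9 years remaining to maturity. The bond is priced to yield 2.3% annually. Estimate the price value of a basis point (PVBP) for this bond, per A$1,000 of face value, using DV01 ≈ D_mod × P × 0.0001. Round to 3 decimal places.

A$0.831

Periodic yield y = 0.023.
  t   CF        PV=CF/(1+0.023)^t    t·PV
  1        30.00        29.3255        29.3255
  2        30.00        28.6662        57.3324
  3        30.00        28.0217        84.0651
  4        30.00        27.3917       109.5667
  5        30.00        26.7758       133.8792
  6        30.00        26.1738       157.0430
  7        30.00        25.5854       179.0976
  8        30.00        25.0101       200.0811
  9     1,030.00       839.3759     7,554.3835
  Σ                  1,056.3262     8,504.7743
P = 1,056.3262; D_Mac = 8.05128 yrs; D_mod = 7.87026 yrs.
DV01 ≈ 7.87026 × 1,056.3262 × 0.0001 = 0.831356.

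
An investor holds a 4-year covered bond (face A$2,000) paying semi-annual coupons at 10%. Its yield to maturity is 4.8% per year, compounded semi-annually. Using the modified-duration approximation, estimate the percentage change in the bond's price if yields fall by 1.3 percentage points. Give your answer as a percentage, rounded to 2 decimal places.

Periodic yield y = 0.024. Modified duration first:
  t   CF        PV=CF/(1+0.024)^t    t·PV
  1       100.00        97.6562        97.6562
  2       100.00        95.3674       190.7349
  3       100.00        93.1323       279.3968
  4       100.00        90.9495       363.7979
  5       100.00        88.8178       444.0892
  6       100.00        86.7362       520.4170
  7       100.00        84.7033       592.9231
  8     2,100.00     1,737.0793    13,896.6343
  Σ                  2,374.4420    16,385.6494
P = 2,374.4420; D_Mac = 6.90084 half-year periods = 3.45042 yrs; D_mod = 3.45042/(1+0.024) = 3.36955 yrs.
ΔP/P ≈ -D_mod · Δy = -3.36955 × (-0.013) = +0.043804 = +4.3804%.

+4.38%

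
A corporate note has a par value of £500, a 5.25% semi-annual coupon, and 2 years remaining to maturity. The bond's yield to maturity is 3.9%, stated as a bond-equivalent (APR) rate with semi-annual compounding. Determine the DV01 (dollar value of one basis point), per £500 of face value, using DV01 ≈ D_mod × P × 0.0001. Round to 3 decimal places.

£0.097

Periodic yield y = 0.0195.
  t   CF        PV=CF/(1+0.0195)^t    t·PV
  1       13.125        12.8740        12.8740
  2       13.125        12.6277        25.2554
  3       13.125        12.3862        37.1586
  4      513.125       474.9788     1,899.9153
  Σ                    512.8667     1,975.2033
P = 512.8667; D_Mac = 3.85130 half-year periods = 1.92565 yrs; D_mod = 1.88882 yrs.
DV01 ≈ 1.88882 × 512.8667 × 0.0001 = 0.096871.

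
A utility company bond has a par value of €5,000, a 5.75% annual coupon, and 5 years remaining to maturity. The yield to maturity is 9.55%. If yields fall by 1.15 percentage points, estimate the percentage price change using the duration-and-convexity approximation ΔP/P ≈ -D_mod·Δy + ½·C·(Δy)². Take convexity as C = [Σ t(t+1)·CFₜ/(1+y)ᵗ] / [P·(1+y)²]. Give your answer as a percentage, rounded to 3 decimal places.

+4.798%

With y = 0.0955:
  t   CF        PV=CF/(1+0.0955)^t    t·PV        t(t+1)·PV
  1       287.50       262.4372       262.4372         524.8745
  2       287.50       239.5593       479.1187       1,437.3560
  3       287.50       218.6758       656.0274       2,624.1095
  4       287.50       199.6128       798.4511       3,992.2554
  5     5,287.50     3,351.1084    16,755.5418     100,533.2507
  Σ                  4,271.3935    18,951.5761     109,111.8461
P = 4,271.3935; D_Mac = 4.43686 yrs; D_mod = 4.05008 yrs; C = 21.28519.
Duration effect: -4.05008 × (-0.0115) = +0.046576
Convexity effect: 0.5 × 21.28519 × (-0.0115)² = +0.0014075
ΔP/P ≈ +0.046576 + 0.0014075 = +0.047983 = +4.7983%.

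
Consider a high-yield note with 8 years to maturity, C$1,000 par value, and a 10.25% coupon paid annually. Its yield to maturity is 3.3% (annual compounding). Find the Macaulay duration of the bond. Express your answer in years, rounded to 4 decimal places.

6.2401 years

Periodic yield y = 0.033. Discount each cash flow and weight by its year:
  t   CF        PV=CF/(1+0.033)^t    t·PV
  1       102.50        99.2256        99.2256
  2       102.50        96.0557       192.1114
  3       102.50        92.9871       278.9614
  4       102.50        90.0166       360.0664
  5       102.50        87.1409       435.7047
  6       102.50        84.3572       506.1429
  7       102.50        81.6623       571.6361
  8     1,102.50       850.3075     6,802.4603
  Σ                  1,481.7529     9,246.3088
Price P = Σ PV = 1,481.7529.
Macaulay duration = Σ(t·PV) / P = 9,246.3088 / 1,481.7529 = 6.24012 years.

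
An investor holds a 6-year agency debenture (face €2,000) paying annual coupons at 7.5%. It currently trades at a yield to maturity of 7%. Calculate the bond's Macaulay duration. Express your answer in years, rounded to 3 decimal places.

5.058 years

Periodic yield y = 0.07. Discount each cash flow and weight by its year:
  t   CF        PV=CF/(1+0.07)^t    t·PV
  1       150.00       140.1869       140.1869
  2       150.00       131.0158       262.0316
  3       150.00       122.4447       367.3340
  4       150.00       114.4343       457.7371
  5       150.00       106.9479       534.7396
  6     2,150.00     1,432.6358     8,595.8147
  Σ                  2,047.6654    10,357.8440
Price P = Σ PV = 2,047.6654.
Macaulay duration = Σ(t·PV) / P = 10,357.8440 / 2,047.6654 = 5.05837 years.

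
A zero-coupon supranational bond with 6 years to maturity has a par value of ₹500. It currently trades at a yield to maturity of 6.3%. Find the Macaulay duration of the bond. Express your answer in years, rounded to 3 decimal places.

A zero-coupon bond has a single cash flow at maturity, so its Macaulay duration equals its maturity: 6 years.

6.000 years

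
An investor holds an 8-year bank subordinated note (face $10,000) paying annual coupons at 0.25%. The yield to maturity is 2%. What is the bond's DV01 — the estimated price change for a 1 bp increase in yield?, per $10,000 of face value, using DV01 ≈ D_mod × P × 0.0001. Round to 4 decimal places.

$6.7730

Periodic yield y = 0.02.
  t   CF        PV=CF/(1+0.02)^t    t·PV
  1        25.00        24.5098        24.5098
  2        25.00        24.0292        48.0584
  3        25.00        23.5581        70.6742
  4        25.00        23.0961        92.3845
  5        25.00        22.6433       113.2164
  6        25.00        22.1993       133.1957
  7        25.00        21.7640       152.3480
  8    10,025.00     8,556.2410    68,449.9278
  Σ                  8,718.0407    69,084.3148
P = 8,718.0407; D_Mac = 7.92429 yrs; D_mod = 7.76892 yrs.
DV01 ≈ 7.76892 × 8,718.0407 × 0.0001 = 6.772972.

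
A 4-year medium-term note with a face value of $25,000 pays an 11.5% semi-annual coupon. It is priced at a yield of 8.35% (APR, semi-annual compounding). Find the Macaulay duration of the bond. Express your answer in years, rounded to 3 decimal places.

3.354 years

Periodic yield y = 0.04175. Discount each cash flow and weight by its period:
  t   CF        PV=CF/(1+0.04175)^t    t·PV
  1     1,437.50     1,379.8896     1,379.8896
  2     1,437.50     1,324.5881     2,649.1761
  3     1,437.50     1,271.5028     3,814.5084
  4     1,437.50     1,220.5451     4,882.1802
  5     1,437.50     1,171.6295     5,858.1476
  6     1,437.50     1,124.6744     6,748.0462
  7     1,437.50     1,079.6010     7,557.2072
  8    26,437.50    19,059.5355   152,476.2838
  Σ                 27,631.9659   185,365.4393
Price P = Σ PV = 27,631.9659.
Macaulay duration = Σ(t·PV) / P = 185,365.4393 / 27,631.9659 = 6.70837 half-year periods.
In years: 6.70837 / 2 = 3.35418 years.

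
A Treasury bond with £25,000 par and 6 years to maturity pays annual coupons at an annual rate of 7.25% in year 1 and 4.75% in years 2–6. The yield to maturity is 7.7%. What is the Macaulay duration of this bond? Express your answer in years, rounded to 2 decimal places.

5.19 years

Periodic yield y = 0.077. Discount each cash flow and weight by its year:
  t   CF        PV=CF/(1+0.077)^t    t·PV
  1     1,812.50     1,682.9155     1,682.9155
  2     1,187.50     1,023.7696     2,047.5391
  3     1,187.50       950.5753     2,851.7258
  4     1,187.50       882.6140     3,530.4559
  5     1,187.50       819.5116     4,097.5580
  6    26,187.50    16,780.3038   100,681.8231
  Σ                 22,139.6898   114,892.0174
Price P = Σ PV = 22,139.6898.
Macaulay duration = Σ(t·PV) / P = 114,892.0174 / 22,139.6898 = 5.18941 years.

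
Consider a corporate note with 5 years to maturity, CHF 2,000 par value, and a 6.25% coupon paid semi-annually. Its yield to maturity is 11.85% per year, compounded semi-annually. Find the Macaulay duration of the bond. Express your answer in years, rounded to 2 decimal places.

4.28 years

Periodic yield y = 0.05925. Discount each cash flow and weight by its period:
  t   CF        PV=CF/(1+0.05925)^t    t·PV
  1        62.50        59.0040        59.0040
  2        62.50        55.7036       111.4072
  3        62.50        52.5878       157.7633
  4        62.50        49.6462       198.5849
  5        62.50        46.8692       234.3461
  6        62.50        44.2475       265.4853
  7        62.50        41.7725       292.4077
  8        62.50        39.4359       315.4875
  9        62.50        37.2301       335.0706
  10    2,062.50     1,159.8698    11,598.6977
  Σ                  1,586.3666    13,568.2541
Price P = Σ PV = 1,586.3666.
Macaulay duration = Σ(t·PV) / P = 13,568.2541 / 1,586.3666 = 8.55304 half-year periods.
In years: 8.55304 / 2 = 4.27652 years.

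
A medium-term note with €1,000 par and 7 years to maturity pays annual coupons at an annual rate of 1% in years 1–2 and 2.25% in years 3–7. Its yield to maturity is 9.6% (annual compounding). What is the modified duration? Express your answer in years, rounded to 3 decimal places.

Periodic yield y = 0.096. First find Macaulay duration:
  t   CF        PV=CF/(1+0.096)^t    t·PV
  1        10.00         9.1241         9.1241
  2        10.00         8.3249        16.6498
  3        22.50        17.0903        51.2710
  4        22.50        15.5934        62.3735
  5        22.50        14.2275        71.1377
  6        22.50        12.9813        77.8880
  7     1,022.50       538.2567     3,767.7968
  Σ                    615.5983     4,056.2410
P = 615.5983; Macaulay duration = 4,056.2410 / 615.5983 = 6.58910 years.
Modified duration = D_Mac / (1 + y) = 6.58910 / 1.096 = 6.01196 years.

6.012 years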